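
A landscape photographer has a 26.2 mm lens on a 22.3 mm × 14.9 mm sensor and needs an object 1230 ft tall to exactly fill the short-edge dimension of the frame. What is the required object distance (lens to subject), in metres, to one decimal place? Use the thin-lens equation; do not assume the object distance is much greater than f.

W: 1230 ft × 304.8 mm/ft = 374903.99 mm.
Magnification m = h/W = dᵢ/dₒ; combined with 1/f = 1/dₒ + 1/dᵢ this gives dₒ = f·(1 + W/h).
dₒ = 26.2 mm × (1 + 374904/14.9) = 26.2 × 25162.3415 ≈ 659253.347 mm = 659.253 m.

659.3 m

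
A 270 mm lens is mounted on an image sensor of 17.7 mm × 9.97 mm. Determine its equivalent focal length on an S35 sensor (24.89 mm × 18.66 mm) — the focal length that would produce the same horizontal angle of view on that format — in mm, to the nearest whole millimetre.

Equal angle of view means equal width/f ratio, so f₂ = f₁ · (width₂/width₁) = 270 × 24.89/17.7.
f₂ = 270 × 1.40621 ≈ 379.678 mm.

380 mm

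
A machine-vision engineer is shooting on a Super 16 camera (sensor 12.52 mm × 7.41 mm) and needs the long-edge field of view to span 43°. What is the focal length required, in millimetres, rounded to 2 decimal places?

From α = 2·arctan(w/2f) we get f = w / (2·tan(α/2)).
With w = 12.52 mm and α/2 = 21.5°, tan(α/2) ≈ 0.39391, so f ≈ 12.52 / 0.78782 ≈ 15.8919 mm.

15.89 mm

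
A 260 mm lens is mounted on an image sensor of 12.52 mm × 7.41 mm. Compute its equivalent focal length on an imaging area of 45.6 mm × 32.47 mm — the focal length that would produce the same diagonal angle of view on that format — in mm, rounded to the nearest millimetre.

Sensor diagonal = √(12.52² + 7.41²) = √211.6585 ≈ 14.5485 mm.
Sensor diagonal = √(45.6² + 32.47²) = √3133.6609 ≈ 55.9791 mm.
Equal angle of view means equal diagonal/f ratio, so f₂ = f₁ · (diagonal₂/diagonal₁) = 260 × 55.9791/14.5485.
f₂ = 260 × 3.84776 ≈ 1000.418 mm.

1000 mm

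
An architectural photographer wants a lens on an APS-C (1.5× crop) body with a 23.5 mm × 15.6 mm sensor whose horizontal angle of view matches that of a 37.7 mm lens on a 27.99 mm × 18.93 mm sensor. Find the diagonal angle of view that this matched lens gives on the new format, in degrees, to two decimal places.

48.03°

Equal horizontal AOV ⇒ f₂ = f₁ · 23.5/27.99 = 37.7 × 0.83959 ≈ 31.6524 mm.
Sensor diagonal = √(23.5² + 15.6²) = √795.6100 ≈ 28.2066 mm.
Diagonal AOV on the new format = 2·arctan(28.2066 / (2 × 31.6524)) = 2·arctan(0.44557) ≈ 48.0324°.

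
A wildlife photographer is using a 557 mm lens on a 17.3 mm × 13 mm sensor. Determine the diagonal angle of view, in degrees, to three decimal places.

Sensor diagonal = √(17.3² + 13²) = √468.2900 ≈ 21.6400 mm.
Angle of view α = 2·arctan(d/2f) with d = 21.6400 mm and f = 557 mm.
d/2f = 0.01943; arctan(0.01943) ≈ 1.1129°, so α ≈ 2.2257°.

2.226°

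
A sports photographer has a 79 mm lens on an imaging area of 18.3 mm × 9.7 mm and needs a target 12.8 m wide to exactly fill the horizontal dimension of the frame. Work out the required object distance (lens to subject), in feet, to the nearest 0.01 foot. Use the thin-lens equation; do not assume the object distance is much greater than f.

181.55 ft

W: 12.8 m = 12800 mm.
Magnification m = w/W = dᵢ/dₒ; combined with 1/f = 1/dₒ + 1/dᵢ this gives dₒ = f·(1 + W/w).
dₒ = 79 mm × (1 + 12800/18.3) = 79 × 700.4536 ≈ 55335.831 mm = 55335.831/304.8 ft = 181.548 ft.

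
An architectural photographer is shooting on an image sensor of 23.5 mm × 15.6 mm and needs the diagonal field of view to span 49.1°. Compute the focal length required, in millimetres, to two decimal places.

Sensor diagonal = √(23.5² + 15.6²) = √795.6100 ≈ 28.2066 mm.
From α = 2·arctan(d/2f) we get f = d / (2·tan(α/2)).
With d = 28.2066 mm and α/2 = 24.55°, tan(α/2) ≈ 0.45678, so f ≈ 28.2066 / 0.91356 ≈ 30.8754 mm.

30.88 mm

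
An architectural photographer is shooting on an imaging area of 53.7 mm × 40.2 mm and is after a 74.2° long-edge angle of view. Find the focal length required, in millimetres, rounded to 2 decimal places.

35.50 mm

From α = 2·arctan(w/2f) we get f = w / (2·tan(α/2)).
With w = 53.7 mm and α/2 = 37.1°, tan(α/2) ≈ 0.75629, so f ≈ 53.7 / 1.51259 ≈ 35.5021 mm.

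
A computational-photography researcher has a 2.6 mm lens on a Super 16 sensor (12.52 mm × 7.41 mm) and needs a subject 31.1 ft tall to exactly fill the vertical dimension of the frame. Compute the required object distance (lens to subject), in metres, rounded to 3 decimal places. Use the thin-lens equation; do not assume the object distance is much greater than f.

3.329 m

W: 31.1 ft × 304.8 mm/ft = 9479.28 mm.
Magnification m = h/W = dᵢ/dₒ; combined with 1/f = 1/dₒ + 1/dᵢ this gives dₒ = f·(1 + W/h).
dₒ = 2.6 mm × (1 + 9479.28/7.41) = 2.6 × 1280.2550 ≈ 3328.663 mm = 3.32866 m.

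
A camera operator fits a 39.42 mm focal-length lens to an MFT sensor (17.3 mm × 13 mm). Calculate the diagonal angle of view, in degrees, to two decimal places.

30.70°

Sensor diagonal = √(17.3² + 13²) = √468.2900 ≈ 21.6400 mm.
Angle of view α = 2·arctan(d/2f) with d = 21.6400 mm and f = 39.42 mm.
d/2f = 0.27448; arctan(0.27448) ≈ 15.3486°, so α ≈ 30.6971°.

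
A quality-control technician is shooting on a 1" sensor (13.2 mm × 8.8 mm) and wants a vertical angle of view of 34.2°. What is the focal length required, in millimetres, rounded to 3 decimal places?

From α = 2·arctan(h/2f) we get f = h / (2·tan(α/2)).
With h = 8.8 mm and α/2 = 17.1°, tan(α/2) ≈ 0.30764, so f ≈ 8.8 / 0.61528 ≈ 14.3024 mm.

14.302 mm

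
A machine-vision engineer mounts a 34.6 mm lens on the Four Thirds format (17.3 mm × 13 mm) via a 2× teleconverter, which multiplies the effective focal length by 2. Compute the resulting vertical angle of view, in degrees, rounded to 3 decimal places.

10.732°

Effective focal length f = 34.6 × 2 = 69.2 mm.
α = 2·arctan(13 / (2 × 69.2)) = 2·arctan(0.09393) ≈ 10.7322°.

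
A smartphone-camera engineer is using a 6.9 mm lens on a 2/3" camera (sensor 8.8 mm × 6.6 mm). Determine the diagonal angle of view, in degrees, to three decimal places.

Sensor diagonal = √(8.8² + 6.6²) = √121.0000 ≈ 11.0000 mm.
Angle of view α = 2·arctan(d/2f) with d = 11.0000 mm and f = 6.9 mm.
d/2f = 0.79710; arctan(0.79710) ≈ 38.5584°, so α ≈ 77.1168°.

77.117°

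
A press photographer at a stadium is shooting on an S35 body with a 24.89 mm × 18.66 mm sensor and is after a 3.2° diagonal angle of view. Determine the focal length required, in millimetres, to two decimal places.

Sensor diagonal = √(24.89² + 18.66²) = √967.7077 ≈ 31.1080 mm.
From α = 2·arctan(d/2f) we get f = d / (2·tan(α/2)).
With d = 31.1080 mm and α/2 = 1.6°, tan(α/2) ≈ 0.02793, so f ≈ 31.1080 / 0.05587 ≈ 556.8418 mm.

556.84 mm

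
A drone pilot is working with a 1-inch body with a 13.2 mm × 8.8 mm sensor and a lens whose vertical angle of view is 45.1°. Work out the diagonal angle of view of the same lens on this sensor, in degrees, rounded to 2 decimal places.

73.64°

From the vertical AOV: f = 8.8 / (2·tan(22.55°)) = 8.8 / 0.83047 ≈ 10.5964 mm.
Sensor diagonal = √(13.2² + 8.8²) = √251.6800 ≈ 15.8644 mm.
Diagonal AOV = 2·arctan(15.8644 / (2 × 10.5964)) = 2·arctan(0.74858) ≈ 73.6354°.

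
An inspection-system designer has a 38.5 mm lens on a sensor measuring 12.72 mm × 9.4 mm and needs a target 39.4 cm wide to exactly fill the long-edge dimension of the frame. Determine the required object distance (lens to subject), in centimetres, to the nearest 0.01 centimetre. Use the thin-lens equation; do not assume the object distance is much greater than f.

W: 39.4 cm = 394 mm.
Magnification m = w/W = dᵢ/dₒ; combined with 1/f = 1/dₒ + 1/dᵢ this gives dₒ = f·(1 + W/w).
dₒ = 38.5 mm × (1 + 394/12.72) = 38.5 × 31.9748 ≈ 1231.031 mm = 123.103 cm.

123.10 cm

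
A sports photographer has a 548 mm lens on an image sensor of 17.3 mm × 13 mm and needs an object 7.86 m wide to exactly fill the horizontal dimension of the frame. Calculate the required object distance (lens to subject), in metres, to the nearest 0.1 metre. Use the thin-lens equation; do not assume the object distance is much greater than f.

249.5 m

W: 7.86 m = 7860 mm.
Magnification m = w/W = dᵢ/dₒ; combined with 1/f = 1/dₒ + 1/dᵢ this gives dₒ = f·(1 + W/w).
dₒ = 548 mm × (1 + 7860/17.3) = 548 × 455.3353 ≈ 249523.723 mm = 249.524 m.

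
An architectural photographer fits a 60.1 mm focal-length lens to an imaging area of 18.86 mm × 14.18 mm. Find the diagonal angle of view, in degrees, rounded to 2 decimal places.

Sensor diagonal = √(18.86² + 14.18²) = √556.7720 ≈ 23.5960 mm.
Angle of view α = 2·arctan(d/2f) with d = 23.5960 mm and f = 60.1 mm.
d/2f = 0.19631; arctan(0.19631) ≈ 11.1063°, so α ≈ 22.2126°.

22.21°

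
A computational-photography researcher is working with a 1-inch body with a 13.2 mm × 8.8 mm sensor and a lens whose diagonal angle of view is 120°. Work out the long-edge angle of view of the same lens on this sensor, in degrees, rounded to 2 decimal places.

Sensor diagonal = √(13.2² + 8.8²) = √251.6800 ≈ 15.8644 mm.
From the diagonal AOV: f = 15.8644 / (2·tan(60°)) = 15.8644 / 3.46410 ≈ 4.5797 mm.
Long-edge AOV = 2·arctan(13.2 / (2 × 4.5797)) = 2·arctan(1.44115) ≈ 110.4873°.

110.49°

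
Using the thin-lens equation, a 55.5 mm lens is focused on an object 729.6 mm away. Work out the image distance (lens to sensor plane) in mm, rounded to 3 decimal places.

1/dᵢ = 1/f − 1/dₒ = 1/55.5 − 1/729.6 = 0.0166474 mm⁻¹.
dᵢ = 1/0.0166474 ≈ 60.0694 mm.

60.069 mm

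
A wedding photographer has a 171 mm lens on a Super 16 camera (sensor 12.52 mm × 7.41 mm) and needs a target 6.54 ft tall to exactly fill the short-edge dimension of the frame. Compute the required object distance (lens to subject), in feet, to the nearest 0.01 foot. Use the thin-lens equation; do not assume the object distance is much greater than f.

W: 6.54 ft × 304.8 mm/ft = 1993.39 mm.
Magnification m = h/W = dᵢ/dₒ; combined with 1/f = 1/dₒ + 1/dᵢ this gives dₒ = f·(1 + W/h).
dₒ = 171 mm × (1 + 1993.39/7.41) = 171 × 270.0138 ≈ 46172.352 mm = 46172.352/304.8 ft = 151.484 ft.

151.48 ft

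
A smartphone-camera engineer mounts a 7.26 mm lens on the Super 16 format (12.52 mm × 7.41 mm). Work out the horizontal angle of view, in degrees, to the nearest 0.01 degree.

81.54°

Angle of view α = 2·arctan(w/2f) with w = 12.52 mm and f = 7.26 mm.
w/2f = 0.86226; arctan(0.86226) ≈ 40.7698°, so α ≈ 81.5397°.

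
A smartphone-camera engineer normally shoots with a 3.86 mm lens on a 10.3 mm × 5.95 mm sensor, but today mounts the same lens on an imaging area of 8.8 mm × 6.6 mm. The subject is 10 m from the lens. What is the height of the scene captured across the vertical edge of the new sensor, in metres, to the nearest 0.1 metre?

17.1 m

The focal length stays 3.86 mm; the relevant sensor dimension is now h = 6.6 mm. Object distance dₒ = 10 m = 10000 mm.
Thin-lens field height W = h·(dₒ − f)/f = 6.6 × (10000 − 3.86)/3.86 ≈ 17091.846 mm = 17.0918 m.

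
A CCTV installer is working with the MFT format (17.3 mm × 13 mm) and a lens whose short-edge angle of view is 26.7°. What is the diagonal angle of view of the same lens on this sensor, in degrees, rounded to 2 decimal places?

43.11°

From the short-edge AOV: f = 13 / (2·tan(13.35°)) = 13 / 0.47462 ≈ 27.3901 mm.
Sensor diagonal = √(17.3² + 13²) = √468.2900 ≈ 21.6400 mm.
Diagonal AOV = 2·arctan(21.6400 / (2 × 27.3901)) = 2·arctan(0.39503) ≈ 43.1113°.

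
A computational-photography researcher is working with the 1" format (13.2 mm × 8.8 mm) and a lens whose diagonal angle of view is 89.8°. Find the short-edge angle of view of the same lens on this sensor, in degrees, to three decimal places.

Sensor diagonal = √(13.2² + 8.8²) = √251.6800 ≈ 15.8644 mm.
From the diagonal AOV: f = 15.8644 / (2·tan(44.9°)) = 15.8644 / 1.99303 ≈ 7.9599 mm.
Short-edge AOV = 2·arctan(8.8 / (2 × 7.9599)) = 2·arctan(0.55277) ≈ 57.8648°.

57.865°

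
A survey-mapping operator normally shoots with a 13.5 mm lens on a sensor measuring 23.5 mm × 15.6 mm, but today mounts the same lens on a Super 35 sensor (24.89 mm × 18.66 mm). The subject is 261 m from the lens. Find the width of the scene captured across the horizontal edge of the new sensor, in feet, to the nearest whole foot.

The focal length stays 13.5 mm; the relevant sensor dimension is now w = 24.89 mm. Object distance dₒ = 261 m = 261000 mm.
Thin-lens field width W = w·(dₒ − f)/f = 24.89 × (261000 − 13.5)/13.5 ≈ 481181.777 mm = 481181.777/304.8 ft = 1578.68 ft.

1579 ft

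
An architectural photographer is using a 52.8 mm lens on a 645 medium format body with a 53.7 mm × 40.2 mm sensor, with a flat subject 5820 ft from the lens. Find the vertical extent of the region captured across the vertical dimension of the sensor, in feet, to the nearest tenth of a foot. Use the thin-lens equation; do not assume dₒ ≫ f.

dₒ: 5820 ft × 304.8 mm/ft = 1773935.94 mm.
Similar triangles through the lens centre give W/dₒ = h/dᵢ; with 1/f = 1/dₒ + 1/dᵢ this gives W = h·(dₒ − f)/f.
W = 40.2 mm × (1.77394e+06 − 52.8) / 52.8 = 40.2 × 33596.2717 ≈ 1350570.120 mm = 1350570.120/304.8 ft = 4431 ft.

4431.0 ft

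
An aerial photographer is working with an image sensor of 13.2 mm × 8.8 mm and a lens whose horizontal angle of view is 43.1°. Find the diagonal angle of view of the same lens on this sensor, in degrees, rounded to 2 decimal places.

50.78°

From the horizontal AOV: f = 13.2 / (2·tan(21.55°)) = 13.2 / 0.78984 ≈ 16.7123 mm.
Sensor diagonal = √(13.2² + 8.8²) = √251.6800 ≈ 15.8644 mm.
Diagonal AOV = 2·arctan(15.8644 / (2 × 16.7123)) = 2·arctan(0.47463) ≈ 50.7812°.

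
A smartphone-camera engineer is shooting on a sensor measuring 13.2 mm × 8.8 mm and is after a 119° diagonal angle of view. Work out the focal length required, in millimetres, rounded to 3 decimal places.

Sensor diagonal = √(13.2² + 8.8²) = √251.6800 ≈ 15.8644 mm.
From α = 2·arctan(d/2f) we get f = d / (2·tan(α/2)).
With d = 15.8644 mm and α/2 = 59.5°, tan(α/2) ≈ 1.69766, so f ≈ 15.8644 / 3.39533 ≈ 4.6724 mm.

4.672 mm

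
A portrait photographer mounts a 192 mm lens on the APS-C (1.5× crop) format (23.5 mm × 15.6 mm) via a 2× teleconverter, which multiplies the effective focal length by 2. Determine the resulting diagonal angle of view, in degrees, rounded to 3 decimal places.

Effective focal length f = 192 × 2 = 384 mm.
Sensor diagonal = √(23.5² + 15.6²) = √795.6100 ≈ 28.2066 mm.
α = 2·arctan(28.207 / (2 × 384)) = 2·arctan(0.03673) ≈ 4.2067°.

4.207°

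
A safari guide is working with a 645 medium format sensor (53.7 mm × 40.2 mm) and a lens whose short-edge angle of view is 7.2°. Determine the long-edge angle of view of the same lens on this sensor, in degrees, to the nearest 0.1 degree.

9.6°

From the short-edge AOV: f = 40.2 / (2·tan(3.6°)) = 40.2 / 0.12583 ≈ 319.4804 mm.
Long-edge AOV = 2·arctan(53.7 / (2 × 319.4804)) = 2·arctan(0.08404) ≈ 9.6080°.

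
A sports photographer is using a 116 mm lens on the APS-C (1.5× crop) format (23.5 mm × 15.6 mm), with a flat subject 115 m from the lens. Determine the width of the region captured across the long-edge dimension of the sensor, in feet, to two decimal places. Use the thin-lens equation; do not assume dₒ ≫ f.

dₒ: 115 m = 115000 mm.
Similar triangles through the lens centre give W/dₒ = w/dᵢ; with 1/f = 1/dₒ + 1/dᵢ this gives W = w·(dₒ − f)/f.
W = 23.5 mm × (115000 − 116) / 116 = 23.5 × 990.3793 ≈ 23273.914 mm = 23273.914/304.8 ft = 76.358 ft.

76.36 ft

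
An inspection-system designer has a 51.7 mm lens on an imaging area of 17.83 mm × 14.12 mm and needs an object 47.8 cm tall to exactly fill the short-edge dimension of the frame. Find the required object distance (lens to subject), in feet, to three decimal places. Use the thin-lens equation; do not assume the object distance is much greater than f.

5.912 ft

W: 47.8 cm = 478 mm.
Magnification m = h/W = dᵢ/dₒ; combined with 1/f = 1/dₒ + 1/dᵢ this gives dₒ = f·(1 + W/h).
dₒ = 51.7 mm × (1 + 478/14.12) = 51.7 × 34.8527 ≈ 1801.884 mm = 1801.884/304.8 ft = 5.91169 ft.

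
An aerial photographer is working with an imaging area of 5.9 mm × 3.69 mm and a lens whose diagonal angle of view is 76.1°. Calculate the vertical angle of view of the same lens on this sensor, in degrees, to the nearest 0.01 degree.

Sensor diagonal = √(5.9² + 3.69²) = √48.4261 ≈ 6.9589 mm.
From the diagonal AOV: f = 6.9589 / (2·tan(38.05°)) = 6.9589 / 1.56538 ≈ 4.4455 mm.
Vertical AOV = 2·arctan(3.69 / (2 × 4.4455)) = 2·arctan(0.41503) ≈ 45.0796°.

45.08°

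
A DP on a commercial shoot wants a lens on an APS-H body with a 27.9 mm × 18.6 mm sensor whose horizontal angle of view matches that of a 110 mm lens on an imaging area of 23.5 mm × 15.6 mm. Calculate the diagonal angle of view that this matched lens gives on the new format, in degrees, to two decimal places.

14.63°

Equal horizontal AOV ⇒ f₂ = f₁ · 27.9/23.5 = 110 × 1.18723 ≈ 130.5957 mm.
Sensor diagonal = √(27.9² + 18.6²) = √1124.3700 ≈ 33.5316 mm.
Diagonal AOV on the new format = 2·arctan(33.5316 / (2 × 130.5957)) = 2·arctan(0.12838) ≈ 14.6312°.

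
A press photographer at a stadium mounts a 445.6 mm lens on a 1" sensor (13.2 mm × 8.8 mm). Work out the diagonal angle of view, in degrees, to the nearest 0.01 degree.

2.04°

Sensor diagonal = √(13.2² + 8.8²) = √251.6800 ≈ 15.8644 mm.
Angle of view α = 2·arctan(d/2f) with d = 15.8644 mm and f = 445.6 mm.
d/2f = 0.01780; arctan(0.01780) ≈ 1.0198°, so α ≈ 2.0397°.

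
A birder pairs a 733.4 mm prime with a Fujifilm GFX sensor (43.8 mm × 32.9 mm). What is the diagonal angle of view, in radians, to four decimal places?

0.0747 rad

Sensor diagonal = √(43.8² + 32.9²) = √3000.8500 ≈ 54.7800 mm.
Angle of view α = 2·arctan(d/2f) with d = 54.7800 mm and f = 733.4 mm.
d/2f = 0.03735; arctan(0.03735) ≈ 0.0373 rad, so α ≈ 0.0747 rad.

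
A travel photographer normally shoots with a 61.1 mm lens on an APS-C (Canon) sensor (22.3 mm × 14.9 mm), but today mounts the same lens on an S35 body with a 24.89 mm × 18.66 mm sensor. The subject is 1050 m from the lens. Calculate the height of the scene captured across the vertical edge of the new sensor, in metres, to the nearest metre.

321 m

The focal length stays 61.1 mm; the relevant sensor dimension is now h = 18.66 mm. Object distance dₒ = 1050 m = 1.05e+06 mm.
Thin-lens field height W = h·(dₒ − f)/f = 18.66 × (1.05e+06 − 61.1)/61.1 ≈ 320652.371 mm = 320.652 m.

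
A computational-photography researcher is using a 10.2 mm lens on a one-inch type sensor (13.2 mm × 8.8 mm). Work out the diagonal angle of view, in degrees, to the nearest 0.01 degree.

Sensor diagonal = √(13.2² + 8.8²) = √251.6800 ≈ 15.8644 mm.
Angle of view α = 2·arctan(d/2f) with d = 15.8644 mm and f = 10.2 mm.
d/2f = 0.77767; arctan(0.77767) ≈ 37.8711°, so α ≈ 75.7421°.

75.74°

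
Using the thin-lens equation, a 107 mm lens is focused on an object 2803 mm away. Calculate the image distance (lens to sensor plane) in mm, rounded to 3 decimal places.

111.247 mm

1/dᵢ = 1/f − 1/dₒ = 1/107 − 1/2803 = 0.0089890 mm⁻¹.
dᵢ = 1/0.0089890 ≈ 111.2467 mm.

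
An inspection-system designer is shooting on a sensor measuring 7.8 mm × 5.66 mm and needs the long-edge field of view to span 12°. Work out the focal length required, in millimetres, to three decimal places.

37.106 mm

From α = 2·arctan(w/2f) we get f = w / (2·tan(α/2)).
With w = 7.8 mm and α/2 = 6°, tan(α/2) ≈ 0.10510, so f ≈ 7.8 / 0.21021 ≈ 37.1060 mm.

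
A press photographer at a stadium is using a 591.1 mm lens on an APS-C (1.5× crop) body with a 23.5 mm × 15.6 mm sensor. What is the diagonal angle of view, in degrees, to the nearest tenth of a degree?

2.7°

Sensor diagonal = √(23.5² + 15.6²) = √795.6100 ≈ 28.2066 mm.
Angle of view α = 2·arctan(d/2f) with d = 28.2066 mm and f = 591.1 mm.
d/2f = 0.02386; arctan(0.02386) ≈ 1.3668°, so α ≈ 2.7336°.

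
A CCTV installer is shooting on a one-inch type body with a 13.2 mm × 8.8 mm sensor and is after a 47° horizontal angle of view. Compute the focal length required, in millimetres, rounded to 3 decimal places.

15.179 mm

From α = 2·arctan(w/2f) we get f = w / (2·tan(α/2)).
With w = 13.2 mm and α/2 = 23.5°, tan(α/2) ≈ 0.43481, so f ≈ 13.2 / 0.86962 ≈ 15.1790 mm.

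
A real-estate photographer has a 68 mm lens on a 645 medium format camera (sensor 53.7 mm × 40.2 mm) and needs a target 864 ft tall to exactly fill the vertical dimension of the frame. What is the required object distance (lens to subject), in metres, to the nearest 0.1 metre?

W: 864 ft × 304.8 mm/ft = 263347.19 mm.
Magnification m = h/W = dᵢ/dₒ; combined with 1/f = 1/dₒ + 1/dᵢ this gives dₒ = f·(1 + W/h).
dₒ = 68 mm × (1 + 263347/40.2) = 68 × 6551.9252 ≈ 445530.911 mm = 445.531 m.

445.5 m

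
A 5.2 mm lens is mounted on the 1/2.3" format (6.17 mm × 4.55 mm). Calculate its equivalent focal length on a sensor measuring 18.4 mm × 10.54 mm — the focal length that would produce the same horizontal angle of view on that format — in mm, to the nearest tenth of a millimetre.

Equal angle of view means equal width/f ratio, so f₂ = f₁ · (width₂/width₁) = 5.2 × 18.4/6.17.
f₂ = 5.2 × 2.98217 ≈ 15.507 mm.

15.5 mm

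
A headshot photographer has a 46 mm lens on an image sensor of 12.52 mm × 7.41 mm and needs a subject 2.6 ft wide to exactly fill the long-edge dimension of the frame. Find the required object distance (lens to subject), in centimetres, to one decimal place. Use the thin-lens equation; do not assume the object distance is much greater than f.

295.8 cm

W: 2.6 ft × 304.8 mm/ft = 792.48 mm.
Magnification m = w/W = dᵢ/dₒ; combined with 1/f = 1/dₒ + 1/dᵢ this gives dₒ = f·(1 + W/w).
dₒ = 46 mm × (1 + 792.48/12.52) = 46 × 64.2971 ≈ 2957.668 mm = 295.767 cm.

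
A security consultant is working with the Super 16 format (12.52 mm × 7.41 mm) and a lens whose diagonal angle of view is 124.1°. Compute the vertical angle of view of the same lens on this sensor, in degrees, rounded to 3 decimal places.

Sensor diagonal = √(12.52² + 7.41²) = √211.6585 ≈ 14.5485 mm.
From the diagonal AOV: f = 14.5485 / (2·tan(62.05°)) = 14.5485 / 3.76938 ≈ 3.8596 mm.
Vertical AOV = 2·arctan(7.41 / (2 × 3.8596)) = 2·arctan(0.95993) ≈ 87.6577°.

87.658°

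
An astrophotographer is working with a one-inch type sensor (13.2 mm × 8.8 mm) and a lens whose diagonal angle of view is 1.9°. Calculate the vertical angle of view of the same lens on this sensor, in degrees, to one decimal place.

1.1°

Sensor diagonal = √(13.2² + 8.8²) = √251.6800 ≈ 15.8644 mm.
From the diagonal AOV: f = 15.8644 / (2·tan(0.95°)) = 15.8644 / 0.03316 ≈ 478.3586 mm.
Vertical AOV = 2·arctan(8.8 / (2 × 478.3586)) = 2·arctan(0.00920) ≈ 1.0540°.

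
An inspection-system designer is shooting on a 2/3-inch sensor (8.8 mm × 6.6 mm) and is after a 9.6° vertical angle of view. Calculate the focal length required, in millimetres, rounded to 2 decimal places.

From α = 2·arctan(h/2f) we get f = h / (2·tan(α/2)).
With h = 6.6 mm and α/2 = 4.8°, tan(α/2) ≈ 0.08397, so f ≈ 6.6 / 0.16794 ≈ 39.2987 mm.

39.30 mm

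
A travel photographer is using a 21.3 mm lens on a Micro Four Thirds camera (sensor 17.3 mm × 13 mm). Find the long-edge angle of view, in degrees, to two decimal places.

Angle of view α = 2·arctan(w/2f) with w = 17.3 mm and f = 21.3 mm.
w/2f = 0.40610; arctan(0.40610) ≈ 22.1022°, so α ≈ 44.2045°.

44.20°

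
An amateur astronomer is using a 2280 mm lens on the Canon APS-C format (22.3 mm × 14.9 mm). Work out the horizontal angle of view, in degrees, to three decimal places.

Angle of view α = 2·arctan(w/2f) with w = 22.3 mm and f = 2280 mm.
w/2f = 0.00489; arctan(0.00489) ≈ 0.2802°, so α ≈ 0.5604°.

0.560°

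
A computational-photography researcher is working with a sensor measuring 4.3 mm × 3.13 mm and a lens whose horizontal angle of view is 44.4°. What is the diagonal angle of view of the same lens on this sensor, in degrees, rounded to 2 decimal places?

From the horizontal AOV: f = 4.3 / (2·tan(22.2°)) = 4.3 / 0.81618 ≈ 5.2684 mm.
Sensor diagonal = √(4.3² + 3.13²) = √28.2869 ≈ 5.3185 mm.
Diagonal AOV = 2·arctan(5.3185 / (2 × 5.2684)) = 2·arctan(0.50476) ≈ 53.5654°.

53.57°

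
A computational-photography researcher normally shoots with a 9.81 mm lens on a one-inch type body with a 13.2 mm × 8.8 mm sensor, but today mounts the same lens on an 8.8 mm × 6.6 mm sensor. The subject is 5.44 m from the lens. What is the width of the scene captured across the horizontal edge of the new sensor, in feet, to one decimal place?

16.0 ft

The focal length stays 9.81 mm; the relevant sensor dimension is now w = 8.8 mm. Object distance dₒ = 5.44 m = 5440 mm.
Thin-lens field width W = w·(dₒ − f)/f = 8.8 × (5440 − 9.81)/9.81 ≈ 4871.118 mm = 4871.118/304.8 ft = 15.9814 ft.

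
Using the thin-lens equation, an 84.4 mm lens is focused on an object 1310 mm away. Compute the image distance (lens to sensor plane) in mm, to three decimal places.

1/dᵢ = 1/f − 1/dₒ = 1/84.4 − 1/1310 = 0.0110850 mm⁻¹.
dᵢ = 1/0.0110850 ≈ 90.2121 mm.

90.212 mm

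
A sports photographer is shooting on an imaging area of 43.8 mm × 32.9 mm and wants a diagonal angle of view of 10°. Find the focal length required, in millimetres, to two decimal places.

Sensor diagonal = √(43.8² + 32.9²) = √3000.8500 ≈ 54.7800 mm.
From α = 2·arctan(d/2f) we get f = d / (2·tan(α/2)).
With d = 54.7800 mm and α/2 = 5°, tan(α/2) ≈ 0.08749, so f ≈ 54.7800 / 0.17498 ≈ 313.0692 mm.

313.07 mm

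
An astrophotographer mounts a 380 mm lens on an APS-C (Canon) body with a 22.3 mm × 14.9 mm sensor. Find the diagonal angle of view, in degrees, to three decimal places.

4.042°

Sensor diagonal = √(22.3² + 14.9²) = √719.3000 ≈ 26.8198 mm.
Angle of view α = 2·arctan(d/2f) with d = 26.8198 mm and f = 380 mm.
d/2f = 0.03529; arctan(0.03529) ≈ 2.0211°, so α ≈ 4.0422°.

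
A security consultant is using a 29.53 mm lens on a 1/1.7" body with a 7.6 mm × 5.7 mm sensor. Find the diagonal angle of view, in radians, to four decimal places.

0.3190 rad

Sensor diagonal = √(7.6² + 5.7²) = √90.2500 ≈ 9.5000 mm.
Angle of view α = 2·arctan(d/2f) with d = 9.5000 mm and f = 29.53 mm.
d/2f = 0.16085; arctan(0.16085) ≈ 0.1595 rad, so α ≈ 0.3190 rad.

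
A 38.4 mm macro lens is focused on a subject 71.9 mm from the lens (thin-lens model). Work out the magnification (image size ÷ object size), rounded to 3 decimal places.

1.146×

Thin lens: 1/f = 1/dₒ + 1/dᵢ → 1/dᵢ = 1/38.4 − 1/71.9 = 0.0121335 mm⁻¹, so dᵢ ≈ 82.4167 mm.
Magnification m = dᵢ/dₒ = 82.4167/71.9 ≈ 1.14627.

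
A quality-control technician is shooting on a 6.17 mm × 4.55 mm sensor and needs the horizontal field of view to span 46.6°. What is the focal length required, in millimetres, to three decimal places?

From α = 2·arctan(w/2f) we get f = w / (2·tan(α/2)).
With w = 6.17 mm and α/2 = 23.3°, tan(α/2) ≈ 0.43067, so f ≈ 6.17 / 0.86134 ≈ 7.1633 mm.

7.163 mm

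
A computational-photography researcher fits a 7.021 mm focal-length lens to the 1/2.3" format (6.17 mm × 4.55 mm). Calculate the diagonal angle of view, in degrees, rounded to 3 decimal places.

57.265°

Sensor diagonal = √(6.17² + 4.55²) = √58.7714 ≈ 7.6663 mm.
Angle of view α = 2·arctan(d/2f) with d = 7.6663 mm and f = 7.021 mm.
d/2f = 0.54595; arctan(0.54595) ≈ 28.6324°, so α ≈ 57.2648°.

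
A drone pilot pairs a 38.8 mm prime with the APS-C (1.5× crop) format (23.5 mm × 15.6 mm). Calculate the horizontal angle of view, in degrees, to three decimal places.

Angle of view α = 2·arctan(w/2f) with w = 23.5 mm and f = 38.8 mm.
w/2f = 0.30284; arctan(0.30284) ≈ 16.8482°, so α ≈ 33.6963°.

33.696°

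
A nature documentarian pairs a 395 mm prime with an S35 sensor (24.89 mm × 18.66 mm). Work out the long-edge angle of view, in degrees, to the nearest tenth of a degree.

3.6°

Angle of view α = 2·arctan(w/2f) with w = 24.89 mm and f = 395 mm.
w/2f = 0.03151; arctan(0.03151) ≈ 1.8046°, so α ≈ 3.6092°.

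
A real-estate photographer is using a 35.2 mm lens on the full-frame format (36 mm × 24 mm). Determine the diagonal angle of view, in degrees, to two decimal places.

Sensor diagonal = √(36² + 24²) = √1872.0000 ≈ 43.2666 mm.
Angle of view α = 2·arctan(d/2f) with d = 43.2666 mm and f = 35.2 mm.
d/2f = 0.61458; arctan(0.61458) ≈ 31.5742°, so α ≈ 63.1483°.

63.15°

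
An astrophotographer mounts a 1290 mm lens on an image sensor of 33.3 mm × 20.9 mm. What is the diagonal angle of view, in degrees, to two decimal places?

1.75°

Sensor diagonal = √(33.3² + 20.9²) = √1545.7000 ≈ 39.3154 mm.
Angle of view α = 2·arctan(d/2f) with d = 39.3154 mm and f = 1290 mm.
d/2f = 0.01524; arctan(0.01524) ≈ 0.8730°, so α ≈ 1.7461°.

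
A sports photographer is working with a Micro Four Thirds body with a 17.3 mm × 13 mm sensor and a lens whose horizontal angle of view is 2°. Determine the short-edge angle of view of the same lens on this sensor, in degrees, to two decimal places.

From the horizontal AOV: f = 17.3 / (2·tan(1°)) = 17.3 / 0.03491 ≈ 495.5582 mm.
Short-edge AOV = 2·arctan(13 / (2 × 495.5582)) = 2·arctan(0.01312) ≈ 1.5030°.

1.50°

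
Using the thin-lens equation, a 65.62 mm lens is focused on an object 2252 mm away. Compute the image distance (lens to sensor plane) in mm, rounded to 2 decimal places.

67.59 mm

1/dᵢ = 1/f − 1/dₒ = 1/65.62 − 1/2252 = 0.0147952 mm⁻¹.
dᵢ = 1/0.0147952 ≈ 67.5895 mm.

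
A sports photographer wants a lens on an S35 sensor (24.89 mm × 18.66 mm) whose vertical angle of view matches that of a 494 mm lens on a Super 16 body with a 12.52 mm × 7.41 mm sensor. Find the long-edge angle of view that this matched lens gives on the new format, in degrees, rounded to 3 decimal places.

Equal vertical AOV ⇒ f₂ = f₁ · 18.66/7.41 = 494 × 2.51822 ≈ 1244.0000 mm.
Long-edge AOV on the new format = 2·arctan(24.89 / (2 × 1244.0000)) = 2·arctan(0.01000) ≈ 1.1463°.

1.146°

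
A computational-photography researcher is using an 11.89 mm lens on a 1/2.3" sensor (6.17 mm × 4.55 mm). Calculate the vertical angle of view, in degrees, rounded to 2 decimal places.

21.66°

Angle of view α = 2·arctan(h/2f) with h = 4.55 mm and f = 11.89 mm.
h/2f = 0.19134; arctan(0.19134) ≈ 10.8319°, so α ≈ 21.6638°.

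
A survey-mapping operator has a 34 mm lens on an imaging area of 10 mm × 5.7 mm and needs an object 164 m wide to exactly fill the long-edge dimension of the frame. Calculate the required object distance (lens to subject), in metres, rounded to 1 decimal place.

W: 164 m = 164000 mm.
Magnification m = w/W = dᵢ/dₒ; combined with 1/f = 1/dₒ + 1/dᵢ this gives dₒ = f·(1 + W/w).
dₒ = 34 mm × (1 + 164000/10) = 34 × 16401.0000 ≈ 557634.000 mm = 557.634 m.

557.6 m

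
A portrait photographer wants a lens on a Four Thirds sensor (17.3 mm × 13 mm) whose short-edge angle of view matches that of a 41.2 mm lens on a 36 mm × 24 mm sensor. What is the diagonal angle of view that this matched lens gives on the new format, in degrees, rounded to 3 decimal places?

Equal short-edge AOV ⇒ f₂ = f₁ · 13/24 = 41.2 × 0.54167 ≈ 22.3167 mm.
Sensor diagonal = √(17.3² + 13²) = √468.2900 ≈ 21.6400 mm.
Diagonal AOV on the new format = 2·arctan(21.6400 / (2 × 22.3167)) = 2·arctan(0.48484) ≈ 51.7319°.

51.732°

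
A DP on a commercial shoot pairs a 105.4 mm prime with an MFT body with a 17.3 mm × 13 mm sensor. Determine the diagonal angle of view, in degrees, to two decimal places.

11.72°

Sensor diagonal = √(17.3² + 13²) = √468.2900 ≈ 21.6400 mm.
Angle of view α = 2·arctan(d/2f) with d = 21.6400 mm and f = 105.4 mm.
d/2f = 0.10266; arctan(0.10266) ≈ 5.8613°, so α ≈ 11.7225°.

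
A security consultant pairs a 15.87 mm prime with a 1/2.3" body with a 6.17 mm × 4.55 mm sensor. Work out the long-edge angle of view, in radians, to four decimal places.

0.3840 rad

Angle of view α = 2·arctan(w/2f) with w = 6.17 mm and f = 15.87 mm.
w/2f = 0.19439; arctan(0.19439) ≈ 0.1920 rad, so α ≈ 0.3840 rad.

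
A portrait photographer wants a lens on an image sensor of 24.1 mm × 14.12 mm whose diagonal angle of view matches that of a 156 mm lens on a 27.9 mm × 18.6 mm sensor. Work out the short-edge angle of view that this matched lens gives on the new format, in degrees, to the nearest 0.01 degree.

6.22°

Sensor diagonal = √(27.9² + 18.6²) = √1124.3700 ≈ 33.5316 mm.
Sensor diagonal = √(24.1² + 14.12²) = √780.1844 ≈ 27.9318 mm.
Equal diagonal AOV ⇒ f₂ = f₁ · 27.9318/33.5316 = 156 × 0.83300 ≈ 129.9477 mm.
Short-edge AOV on the new format = 2·arctan(14.12 / (2 × 129.9477)) = 2·arctan(0.05433) ≈ 6.2196°.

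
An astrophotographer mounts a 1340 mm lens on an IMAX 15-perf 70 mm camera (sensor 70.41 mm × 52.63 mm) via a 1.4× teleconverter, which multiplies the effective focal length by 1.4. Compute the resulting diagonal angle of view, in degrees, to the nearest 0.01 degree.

Effective focal length f = 1340 × 1.4 = 1876 mm.
Sensor diagonal = √(70.41² + 52.63²) = √7727.4850 ≈ 87.9061 mm.
α = 2·arctan(87.906 / (2 × 1876)) = 2·arctan(0.02343) ≈ 2.6843°.

2.68°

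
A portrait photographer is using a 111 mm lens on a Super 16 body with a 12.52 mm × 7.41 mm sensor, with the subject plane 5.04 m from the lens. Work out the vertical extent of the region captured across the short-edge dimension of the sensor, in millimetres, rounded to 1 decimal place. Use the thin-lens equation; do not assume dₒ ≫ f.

329.0 mm

dₒ: 5.04 m = 5040 mm.
Similar triangles through the lens centre give W/dₒ = h/dᵢ; with 1/f = 1/dₒ + 1/dᵢ this gives W = h·(dₒ − f)/f.
W = 7.41 mm × (5040 − 111) / 111 = 7.41 × 44.4054 ≈ 329.044 mm.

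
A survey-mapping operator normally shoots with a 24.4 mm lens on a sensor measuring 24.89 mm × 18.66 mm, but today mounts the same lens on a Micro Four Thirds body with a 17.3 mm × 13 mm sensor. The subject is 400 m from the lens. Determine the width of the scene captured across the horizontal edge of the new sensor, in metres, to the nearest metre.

The focal length stays 24.4 mm; the relevant sensor dimension is now w = 17.3 mm. Object distance dₒ = 400 m = 400000 mm.
Thin-lens field width W = w·(dₒ − f)/f = 17.3 × (400000 − 24.4)/24.4 ≈ 283589.257 mm = 283.589 m.

284 m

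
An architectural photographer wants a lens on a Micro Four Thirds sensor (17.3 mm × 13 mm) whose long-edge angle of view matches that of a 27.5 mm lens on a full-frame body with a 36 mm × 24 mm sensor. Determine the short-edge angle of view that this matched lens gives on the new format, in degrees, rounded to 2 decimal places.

Equal long-edge AOV ⇒ f₂ = f₁ · 17.3/36 = 27.5 × 0.48056 ≈ 13.2153 mm.
Short-edge AOV on the new format = 2·arctan(13 / (2 × 13.2153)) = 2·arctan(0.49185) ≈ 52.3810°.

52.38°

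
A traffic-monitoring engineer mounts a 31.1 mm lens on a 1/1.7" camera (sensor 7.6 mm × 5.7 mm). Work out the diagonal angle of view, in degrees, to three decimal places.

Sensor diagonal = √(7.6² + 5.7²) = √90.2500 ≈ 9.5000 mm.
Angle of view α = 2·arctan(d/2f) with d = 9.5000 mm and f = 31.1 mm.
d/2f = 0.15273; arctan(0.15273) ≈ 8.6839°, so α ≈ 17.3677°.

17.368°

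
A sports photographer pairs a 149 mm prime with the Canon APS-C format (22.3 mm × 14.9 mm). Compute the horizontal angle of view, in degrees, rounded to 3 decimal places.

Angle of view α = 2·arctan(w/2f) with w = 22.3 mm and f = 149 mm.
w/2f = 0.07483; arctan(0.07483) ≈ 4.2796°, so α ≈ 8.5592°.

8.559°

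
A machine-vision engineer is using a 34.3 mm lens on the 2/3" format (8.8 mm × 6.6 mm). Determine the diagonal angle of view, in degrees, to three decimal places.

18.220°

Sensor diagonal = √(8.8² + 6.6²) = √121.0000 ≈ 11.0000 mm.
Angle of view α = 2·arctan(d/2f) with d = 11.0000 mm and f = 34.3 mm.
d/2f = 0.16035; arctan(0.16035) ≈ 9.1098°, so α ≈ 18.2196°.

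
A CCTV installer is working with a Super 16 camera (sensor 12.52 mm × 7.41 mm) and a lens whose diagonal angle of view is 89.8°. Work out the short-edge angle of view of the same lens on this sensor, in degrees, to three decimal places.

53.821°

Sensor diagonal = √(12.52² + 7.41²) = √211.6585 ≈ 14.5485 mm.
From the diagonal AOV: f = 14.5485 / (2·tan(44.9°)) = 14.5485 / 1.99303 ≈ 7.2997 mm.
Short-edge AOV = 2·arctan(7.41 / (2 × 7.2997)) = 2·arctan(0.50756) ≈ 53.8207°.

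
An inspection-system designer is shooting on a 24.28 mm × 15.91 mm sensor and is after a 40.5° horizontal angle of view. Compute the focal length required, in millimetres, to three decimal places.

32.907 mm

From α = 2·arctan(w/2f) we get f = w / (2·tan(α/2)).
With w = 24.28 mm and α/2 = 20.25°, tan(α/2) ≈ 0.36892, so f ≈ 24.28 / 0.73784 ≈ 32.9069 mm.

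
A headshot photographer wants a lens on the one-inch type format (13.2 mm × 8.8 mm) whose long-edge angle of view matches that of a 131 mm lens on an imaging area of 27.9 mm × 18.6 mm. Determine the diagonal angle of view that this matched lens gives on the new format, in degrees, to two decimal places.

14.59°

Equal long-edge AOV ⇒ f₂ = f₁ · 13.2/27.9 = 131 × 0.47312 ≈ 61.9785 mm.
Sensor diagonal = √(13.2² + 8.8²) = √251.6800 ≈ 15.8644 mm.
Diagonal AOV on the new format = 2·arctan(15.8644 / (2 × 61.9785)) = 2·arctan(0.12798) ≈ 14.5865°.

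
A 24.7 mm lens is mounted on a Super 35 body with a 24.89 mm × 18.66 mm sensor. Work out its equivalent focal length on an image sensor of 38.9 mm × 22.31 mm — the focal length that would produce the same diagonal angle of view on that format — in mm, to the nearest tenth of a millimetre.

35.6 mm

Sensor diagonal = √(24.89² + 18.66²) = √967.7077 ≈ 31.1080 mm.
Sensor diagonal = √(38.9² + 22.31²) = √2010.9461 ≈ 44.8436 mm.
Equal angle of view means equal diagonal/f ratio, so f₂ = f₁ · (diagonal₂/diagonal₁) = 24.7 × 44.8436/31.1080.
f₂ = 24.7 × 1.44154 ≈ 35.606 mm.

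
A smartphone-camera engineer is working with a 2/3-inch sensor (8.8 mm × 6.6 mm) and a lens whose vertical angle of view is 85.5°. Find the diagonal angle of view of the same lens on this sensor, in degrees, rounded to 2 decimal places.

114.03°

From the vertical AOV: f = 6.6 / (2·tan(42.75°)) = 6.6 / 1.84878 ≈ 3.5699 mm.
Sensor diagonal = √(8.8² + 6.6²) = √121.0000 ≈ 11.0000 mm.
Diagonal AOV = 2·arctan(11.0000 / (2 × 3.5699)) = 2·arctan(1.54065) ≈ 114.0267°.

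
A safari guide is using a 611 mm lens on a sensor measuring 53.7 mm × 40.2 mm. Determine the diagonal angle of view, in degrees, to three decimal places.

6.284°

Sensor diagonal = √(53.7² + 40.2²) = √4499.7300 ≈ 67.0800 mm.
Angle of view α = 2·arctan(d/2f) with d = 67.0800 mm and f = 611 mm.
d/2f = 0.05489; arctan(0.05489) ≈ 3.1420°, so α ≈ 6.2840°.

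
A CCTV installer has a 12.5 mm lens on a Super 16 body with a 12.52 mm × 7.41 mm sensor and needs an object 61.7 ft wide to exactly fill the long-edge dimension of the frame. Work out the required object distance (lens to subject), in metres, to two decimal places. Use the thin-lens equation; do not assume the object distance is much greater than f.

W: 61.7 ft × 304.8 mm/ft = 18806.16 mm.
Magnification m = w/W = dᵢ/dₒ; combined with 1/f = 1/dₒ + 1/dᵢ this gives dₒ = f·(1 + W/w).
dₒ = 12.5 mm × (1 + 18806.2/12.52) = 12.5 × 1503.0894 ≈ 18788.618 mm = 18.7886 m.

18.79 m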